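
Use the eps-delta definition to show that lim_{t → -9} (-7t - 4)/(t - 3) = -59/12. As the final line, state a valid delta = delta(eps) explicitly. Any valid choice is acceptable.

delta = min(6, (72/25)eps)

Let eps > 0. We want delta > 0 with 0 < |t + 9| < delta ⇒ |(-7t - 4)/(t - 3) + 59/12| < eps.
Combining over a common denominator, (-7t - 4)/(t - 3) + 59/12 = [(-7t - 4)·(-12) − 59·(t - 3)] / [(-12)·(t - 3)] = 25(t + 9) / ((-12)(t - 3)).
So |(-7t - 4)/(t - 3) + 59/12| = 25|t + 9| / (12·|t − 3|).
Restrict delta ≤ 6. Then |t + 9| < 6 gives |t − 3| = |(t + 9) + (-12)| ≥ 12 − 6 = 6.
Hence |(-7t - 4)/(t - 3) + 59/12| < 25|t + 9|/(12·6) = (25/72)|t + 9|, which is < eps once |t + 9| < (72/25)eps.
Take delta = min(6, (72/25)eps). Then 0 < |t + 9| < delta forces both bounds, so |(-7t - 4)/(t - 3) + 59/12| < eps.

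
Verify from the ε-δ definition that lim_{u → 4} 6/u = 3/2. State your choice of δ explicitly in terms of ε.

δ = min(2, (4/3)ε)

Suppose ε > 0. We seek δ > 0 such that 0 < |u − 4| < δ implies |6/u − (3/2)| < ε.
|6/u − (3/2)| = 6·|4 − u|/(4·|u|) = 6|u − 4|/(4|u|).
Require δ ≤ 2 so that |u| > 4 − 2 = 2, hence 4|u| > 8.
Then |6/u − (3/2)| < 6|u − 4|/8, which is < ε when |u − 4| < (4/3)ε.
Take δ = min(2, (4/3)ε). Then 0 < |u − 4| < δ gives both |u − 4| < 2 and |u − 4| < (4/3)ε, so |6/u − (3/2)| < ε.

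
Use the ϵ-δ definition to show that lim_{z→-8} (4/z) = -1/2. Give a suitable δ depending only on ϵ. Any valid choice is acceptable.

δ = min(4, 8ϵ)

Fix ϵ > 0. We seek δ > 0 such that 0 < |z + 8| < δ implies |4/z + 1/2| < ϵ.
|4/z + 1/2| = 4·|-8 − z|/(8·|z|) = 4|z + 8|/(8|z|).
Restrict δ ≤ 4. Then |z + 8| < 4 gives |z| > 4, so 8|z| > 32.
Then |4/z + 1/2| < 4|z + 8|/32, which is < ϵ when |z + 8| < 8ϵ.
Take δ = min(4, 8ϵ). Then 0 < |z + 8| < δ gives both |z + 8| < 4 and |z + 8| < 8ϵ, so |4/z + 1/2| < ϵ.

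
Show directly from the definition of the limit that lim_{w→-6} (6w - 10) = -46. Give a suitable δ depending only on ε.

δ = ε/6

Let ε > 0 be given. We need δ > 0 so that 0 < |w + 6| < δ implies |(6w - 10) + 46| < ε.
Since (6w - 10) + 46 = 6(w + 6), we have |(6w - 10) + 46| = 6|w + 6|.
Thus it suffices that |w + 6| < ε/6.
Choosing δ = ε/6 gives |(6w - 10) + 46| = 6|w + 6| < ε whenever |w + 6| < δ.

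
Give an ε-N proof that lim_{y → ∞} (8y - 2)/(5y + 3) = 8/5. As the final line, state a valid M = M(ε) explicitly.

M = (34/25)/ε

Let ε > 0 be given. We seek M > 0 such that y > M implies |(8y - 2)/(5y + 3) − (8/5)| < ε.
(8y - 2)/(5y + 3) − (8/5) = (5(8y - 2) − 8(5y + 3)) / (5(5y + 3)) = -34/(5(5y + 3)).
For y > 0 we have 5y + 3 > 5y, so |(8y - 2)/(5y + 3) − (8/5)| = 34/(5(5y + 3)) < 34/(5·5y) = (34/25)/y.
Thus |(8y - 2)/(5y + 3) − (8/5)| < ε whenever y > (34/25)/ε.
Take M = (34/25)/ε. If y > M then |(8y - 2)/(5y + 3) − (8/5)| < (34/25)/y < ε.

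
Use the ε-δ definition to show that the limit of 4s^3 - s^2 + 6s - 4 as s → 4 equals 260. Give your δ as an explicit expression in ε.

Let ε > 0 be given. We want δ > 0 such that 0 < |s − 4| < δ implies |(4s^3 - s^2 + 6s - 4) − 260| < ε.
(4s^3 - s^2 + 6s - 4) − 260 = 4s^3 - s^2 + 6s - 264 = (s − 4)(4s^2 + 15s + 66).
So |(4s^3 - s^2 + 6s - 4) − 260| = |s − 4|·|4s^2 + 15s + 66|.
Assume first that |s − 4| < 2, so |s| < 6. Then |4s^2 + 15s + 66| ≤ 4·6^2 + 15·6 + 66 = 300.
Hence |(4s^3 - s^2 + 6s - 4) − 260| ≤ 300|s − 4| < ε provided |s − 4| < ε/300.
Take δ = min(2, ε/300). Then 0 < |s − 4| < δ gives both |s − 4| < 2 and |s − 4| < ε/300, so |(4s^3 - s^2 + 6s - 4) − 260| < ε.

δ = min(2, ε/300)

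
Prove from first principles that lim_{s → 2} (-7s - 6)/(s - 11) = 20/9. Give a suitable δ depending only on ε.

Suppose ε > 0. We want δ > 0 with 0 < |s − 2| < δ ⇒ |(-7s - 6)/(s - 11) − (20/9)| < ε.
Combining over a common denominator, (-7s - 6)/(s - 11) − (20/9) = [(-7s - 6)·(-9) − (-20)·(s - 11)] / [(-9)·(s - 11)] = 83(s − 2) / ((-9)(s - 11)).
So |(-7s - 6)/(s - 11) − (20/9)| = 83|s − 2| / (9·|s − 11|).
Require δ ≤ 9/2, so |s − 11| ≥ |-9| − |s − 2| > 9 − 9/2 = 9/2.
Hence |(-7s - 6)/(s - 11) − (20/9)| < 83|s − 2|/(9·(9/2)) = (166/81)|s − 2|, which is < ε once |s − 2| < (81/166)ε.
Take δ = min(9/2, (81/166)ε). Then 0 < |s − 2| < δ forces both bounds, so |(-7s - 6)/(s - 11) − (20/9)| < ε.

δ = min(9/2, (81/166)ε)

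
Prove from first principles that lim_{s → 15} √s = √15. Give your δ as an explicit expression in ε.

Let ε > 0. We want δ > 0 such that 0 < |s − 15| < δ implies |√s − √15| < ε.
Rationalise: √s − √15 = (s − 15)/(√s + √15), so |√s − √15| = |s − 15|/(√s + √15).
Restrict δ ≤ 15 so that |s − 15| < 15 forces s > 0, and then √s + √15 > √15.
Hence |√s − √15| < |s − 15|/√15, which is < ε once |s − 15| < √15·ε.
Take δ = min(15, √15·ε). If 0 < |s − 15| < δ then s > 0 and |√s − √15| < |s − 15|/√15 < ε.

δ = min(15, √15·ε)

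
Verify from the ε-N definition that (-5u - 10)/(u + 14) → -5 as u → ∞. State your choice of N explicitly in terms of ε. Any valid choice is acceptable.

Let ε > 0. We seek N > 0 such that u > N implies |(-5u - 10)/(u + 14) + 5| < ε.
(-5u - 10)/(u + 14) + 5 = ((-5u - 10) − (-5)(u + 14)) / ((u + 14)) = 60/((u + 14)).
For u > 0 we have u + 14 > u, so |(-5u - 10)/(u + 14) + 5| = 60/((u + 14)) < 60/(u) = 60/u.
Thus |(-5u - 10)/(u + 14) + 5| < ε whenever u > 60/ε.
Take N = 60/ε. If u > N then |(-5u - 10)/(u + 14) + 5| < 60/u < ε.

N = 60/ε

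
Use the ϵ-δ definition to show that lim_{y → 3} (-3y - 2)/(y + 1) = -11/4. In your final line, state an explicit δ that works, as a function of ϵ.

Let ϵ > 0. We want δ > 0 with 0 < |y − 3| < δ ⇒ |(-3y - 2)/(y + 1) + 11/4| < ϵ.
Combining over a common denominator, (-3y - 2)/(y + 1) + 11/4 = [(-3y - 2)·4 − (-11)·(y + 1)] / [4·(y + 1)] = -1(y − 3) / (4(y + 1)).
So |(-3y - 2)/(y + 1) + 11/4| = |y − 3| / (4·|y + 1|).
Require δ ≤ 2, so |y + 1| ≥ |4| − |y − 3| > 4 − 2 = 2.
Hence |(-3y - 2)/(y + 1) + 11/4| < |y − 3|/(4·2) = (1/8)|y − 3|, which is < ϵ once |y − 3| < 8ϵ.
Take δ = min(2, 8ϵ). Then 0 < |y − 3| < δ forces both bounds, so |(-3y - 2)/(y + 1) + 11/4| < ϵ.

δ = min(2, 8ϵ)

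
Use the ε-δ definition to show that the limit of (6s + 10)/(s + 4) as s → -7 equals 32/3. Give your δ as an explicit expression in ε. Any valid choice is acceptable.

δ = min(3/2, (9/28)ε)

Let ε > 0. We want δ > 0 with 0 < |s + 7| < δ ⇒ |(6s + 10)/(s + 4) − (32/3)| < ε.
Combining over a common denominator, (6s + 10)/(s + 4) − (32/3) = [(6s + 10)·(-3) − (-32)·(s + 4)] / [(-3)·(s + 4)] = 14(s + 7) / ((-3)(s + 4)).
So |(6s + 10)/(s + 4) − (32/3)| = 14|s + 7| / (3·|s + 4|).
Restrict δ ≤ 3/2. Then |s + 7| < 3/2 gives |s + 4| = |(s + 7) + (-3)| ≥ 3 − 3/2 = 3/2.
Hence |(6s + 10)/(s + 4) − (32/3)| < 14|s + 7|/(3·(3/2)) = (28/9)|s + 7|, which is < ε once |s + 7| < (9/28)ε.
Take δ = min(3/2, (9/28)ε). Then 0 < |s + 7| < δ forces both bounds, so |(6s + 10)/(s + 4) − (32/3)| < ε.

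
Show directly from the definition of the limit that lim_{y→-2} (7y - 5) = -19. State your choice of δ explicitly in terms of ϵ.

δ = ϵ/7

Suppose ϵ > 0. We need δ > 0 so that 0 < |y + 2| < δ implies |(7y - 5) + 19| < ϵ.
Since (7y - 5) + 19 = 7(y + 2), we have |(7y - 5) + 19| = 7|y + 2|.
So 7|y + 2| < ϵ exactly when |y + 2| < ϵ/7.
Choosing δ = ϵ/7 gives |(7y - 5) + 19| = 7|y + 2| < ϵ whenever |y + 2| < δ.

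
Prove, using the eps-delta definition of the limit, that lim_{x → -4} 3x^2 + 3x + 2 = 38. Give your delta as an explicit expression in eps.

Let eps > 0. We want delta > 0 such that 0 < |x + 4| < delta implies |(3x^2 + 3x + 2) − 38| < eps.
(3x^2 + 3x + 2) − 38 = 3x^2 + 3x - 36 = (x + 4)(3x - 9).
So |(3x^2 + 3x + 2) − 38| = |x + 4|·|3x - 9|.
Assume first that |x + 4| < 1, so |x| < 5. Then |3x - 9| ≤ 3·5 + 9 = 24.
Hence |(3x^2 + 3x + 2) − 38| ≤ 24|x + 4| < eps provided |x + 4| < eps/24.
Choosing delta = min(1, eps/24) ensures both conditions, hence |(3x^2 + 3x + 2) − 38| < eps.

delta = min(1, eps/24)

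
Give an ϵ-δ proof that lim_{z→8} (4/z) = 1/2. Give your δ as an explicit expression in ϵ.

δ = min(4, 8ϵ)

Let ϵ > 0. We seek δ > 0 such that 0 < |z − 8| < δ implies |4/z − (1/2)| < ϵ.
|4/z − (1/2)| = 4·|8 − z|/(8·|z|) = 4|z − 8|/(8|z|).
Require δ ≤ 4 so that |z| > 8 − 4 = 4, hence 8|z| > 32.
Then |4/z − (1/2)| < 4|z − 8|/32, which is < ϵ when |z − 8| < 8ϵ.
Take δ = min(4, 8ϵ). Then 0 < |z − 8| < δ gives both |z − 8| < 4 and |z − 8| < 8ϵ, so |4/z − (1/2)| < ϵ.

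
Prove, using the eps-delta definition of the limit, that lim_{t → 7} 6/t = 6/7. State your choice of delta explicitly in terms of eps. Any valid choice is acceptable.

Fix eps > 0. We seek delta > 0 such that 0 < |t − 7| < delta implies |6/t − (6/7)| < eps.
|6/t − (6/7)| = 6·|7 − t|/(7·|t|) = 6|t − 7|/(7|t|).
Restrict delta ≤ 7/2. Then |t − 7| < 7/2 gives |t| > 7/2, so 7|t| > 49/2.
Then |6/t − (6/7)| < 6|t − 7|/(49/2), which is < eps when |t − 7| < (49/12)eps.
Take delta = min(7/2, (49/12)eps). Then 0 < |t − 7| < delta gives both |t − 7| < 7/2 and |t − 7| < (49/12)eps, so |6/t − (6/7)| < eps.

delta = min(7/2, (49/12)eps)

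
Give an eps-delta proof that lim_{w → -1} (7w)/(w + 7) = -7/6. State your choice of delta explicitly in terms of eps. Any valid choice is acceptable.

delta = min(3, (18/49)eps)

Fix eps > 0. We want delta > 0 with 0 < |w + 1| < delta ⇒ |(7w)/(w + 7) + 7/6| < eps.
Combining over a common denominator, (7w)/(w + 7) + 7/6 = [(7w)·6 − (-7)·(w + 7)] / [6·(w + 7)] = 49(w + 1) / (6(w + 7)).
So |(7w)/(w + 7) + 7/6| = 49|w + 1| / (6·|w + 7|).
Restrict delta ≤ 3. Then |w + 1| < 3 gives |w + 7| = |(w + 1) + 6| ≥ 6 − 3 = 3.
Hence |(7w)/(w + 7) + 7/6| < 49|w + 1|/(6·3) = (49/18)|w + 1|, which is < eps once |w + 1| < (18/49)eps.
Take delta = min(3, (18/49)eps). Then 0 < |w + 1| < delta forces both bounds, so |(7w)/(w + 7) + 7/6| < eps.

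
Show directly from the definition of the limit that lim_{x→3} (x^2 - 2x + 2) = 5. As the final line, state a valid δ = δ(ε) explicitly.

Let ε > 0. We want δ > 0 such that 0 < |x − 3| < δ implies |(x^2 - 2x + 2) − 5| < ε.
(x^2 - 2x + 2) − 5 = x^2 - 2x - 3 = (x − 3)(x + 1).
So |(x^2 - 2x + 2) − 5| = |x − 3|·|x + 1|.
Assume first that |x − 3| < 2, so |x| < 5. Then |x + 1| ≤ 5 + 1 = 6.
Hence |(x^2 - 2x + 2) − 5| ≤ 6|x − 3| < ε provided |x − 3| < ε/6.
Take δ = min(2, ε/6). Then 0 < |x − 3| < δ gives both |x − 3| < 2 and |x − 3| < ε/6, so |(x^2 - 2x + 2) − 5| < ε.

δ = min(2, ε/6)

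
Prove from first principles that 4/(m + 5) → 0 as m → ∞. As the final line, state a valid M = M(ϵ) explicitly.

Let ϵ > 0. For m ≥ 1, |4/(m + 5) − 0| = 4/(m + 5) ≤ 4/m.
We need 4/m < ϵ, i.e. m > 4/ϵ.
Take M = 4/ϵ. If m > M then |4/(m + 5)| ≤ 4/m < ϵ.

M = 4/ϵ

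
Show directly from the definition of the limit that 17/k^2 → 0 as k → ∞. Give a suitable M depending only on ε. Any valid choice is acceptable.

Let ε > 0. For k ≥ 1, |17/k^2 − 0| = 17/k^2.
17/k^2 < ε ⇔ k^2 > 17/ε ⇔ k > (17/ε)^{1/2}.
Take M = (17/ε)^{1/2}. Then k > M implies 17/k^2 < ε.

M = (17/ε)^{1/2}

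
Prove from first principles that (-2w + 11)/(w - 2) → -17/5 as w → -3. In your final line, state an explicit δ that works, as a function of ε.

Let ε > 0. We want δ > 0 with 0 < |w + 3| < δ ⇒ |(-2w + 11)/(w - 2) + 17/5| < ε.
Combining over a common denominator, (-2w + 11)/(w - 2) + 17/5 = [(-2w + 11)·(-5) − 17·(w - 2)] / [(-5)·(w - 2)] = -7(w + 3) / ((-5)(w - 2)).
So |(-2w + 11)/(w - 2) + 17/5| = 7|w + 3| / (5·|w − 2|).
Require δ ≤ 5/2, so |w − 2| ≥ |-5| − |w + 3| > 5 − 5/2 = 5/2.
Hence |(-2w + 11)/(w - 2) + 17/5| < 7|w + 3|/(5·(5/2)) = (14/25)|w + 3|, which is < ε once |w + 3| < (25/14)ε.
Take δ = min(5/2, (25/14)ε). Then 0 < |w + 3| < δ forces both bounds, so |(-2w + 11)/(w - 2) + 17/5| < ε.

δ = min(5/2, (25/14)ε)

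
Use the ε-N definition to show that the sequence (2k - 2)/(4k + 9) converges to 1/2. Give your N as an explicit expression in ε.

Let ε > 0. For k ≥ 1, |(2k - 2)/(4k + 9) − (1/2)| = |-26|/(4(4k + 9)) = 26/(4(4k + 9)).
Since 4k + 9 ≥ 4k for k ≥ 1, this is ≤ 26/(4·4k) = (13/8)/k.
So |(2k - 2)/(4k + 9) − (1/2)| < ε whenever k > (13/8)/ε.
Take N = (13/8)/ε. If k > N then |(2k - 2)/(4k + 9) − (1/2)| ≤ (13/8)/k < ε.

N = (13/8)/ε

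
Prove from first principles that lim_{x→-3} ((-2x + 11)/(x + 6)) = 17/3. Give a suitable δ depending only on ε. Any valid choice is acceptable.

Fix ε > 0. We want δ > 0 with 0 < |x + 3| < δ ⇒ |(-2x + 11)/(x + 6) − (17/3)| < ε.
Combining over a common denominator, (-2x + 11)/(x + 6) − (17/3) = [(-2x + 11)·3 − 17·(x + 6)] / [3·(x + 6)] = -23(x + 3) / (3(x + 6)).
So |(-2x + 11)/(x + 6) − (17/3)| = 23|x + 3| / (3·|x + 6|).
Require δ ≤ 3/2, so |x + 6| ≥ |3| − |x + 3| > 3 − 3/2 = 3/2.
Hence |(-2x + 11)/(x + 6) − (17/3)| < 23|x + 3|/(3·(3/2)) = (46/9)|x + 3|, which is < ε once |x + 3| < (9/46)ε.
Take δ = min(3/2, (9/46)ε). Then 0 < |x + 3| < δ forces both bounds, so |(-2x + 11)/(x + 6) − (17/3)| < ε.

δ = min(3/2, (9/46)ε)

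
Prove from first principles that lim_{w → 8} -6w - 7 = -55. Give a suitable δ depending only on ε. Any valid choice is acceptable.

δ = ε/6

Let ε > 0. We need δ > 0 so that 0 < |w − 8| < δ implies |(-6w - 7) + 55| < ε.
|(-6w - 7) + 55| = |-6w + 48| = 6|w − 8|.
Thus it suffices that |w − 8| < ε/6.
Take δ = ε/6. If 0 < |w − 8| < δ then |(-6w - 7) + 55| = 6|w − 8| < 6·(ε/6) = ε.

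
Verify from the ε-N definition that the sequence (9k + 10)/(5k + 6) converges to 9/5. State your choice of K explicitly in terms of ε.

K = (4/25)/ε

Suppose ε > 0. For k ≥ 1, |(9k + 10)/(5k + 6) − (9/5)| = |-4|/(5(5k + 6)) = 4/(5(5k + 6)).
Since 5k + 6 ≥ 5k for k ≥ 1, this is ≤ 4/(5·5k) = (4/25)/k.
So |(9k + 10)/(5k + 6) − (9/5)| < ε whenever k > (4/25)/ε.
Take K = (4/25)/ε. If k > K then |(9k + 10)/(5k + 6) − (9/5)| ≤ (4/25)/k < ε.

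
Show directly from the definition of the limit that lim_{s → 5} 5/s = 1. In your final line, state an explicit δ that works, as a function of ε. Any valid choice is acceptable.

Suppose ε > 0. We seek δ > 0 such that 0 < |s − 5| < δ implies |5/s − 1| < ε.
|5/s − 1| = 5·|5 − s|/(5·|s|) = 5|s − 5|/(5|s|).
Restrict δ ≤ 5/2. Then |s − 5| < 5/2 gives |s| > 5/2, so 5|s| > 25/2.
Then |5/s − 1| < 5|s − 5|/(25/2), which is < ε when |s − 5| < (5/2)ε.
Take δ = min(5/2, (5/2)ε). Then 0 < |s − 5| < δ gives both |s − 5| < 5/2 and |s − 5| < (5/2)ε, so |5/s − 1| < ε.

δ = min(5/2, (5/2)ε)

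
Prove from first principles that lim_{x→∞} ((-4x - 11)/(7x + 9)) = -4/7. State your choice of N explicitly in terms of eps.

Suppose eps > 0. We seek N > 0 such that x > N implies |(-4x - 11)/(7x + 9) + 4/7| < eps.
(-4x - 11)/(7x + 9) + 4/7 = (7(-4x - 11) − (-4)(7x + 9)) / (7(7x + 9)) = -41/(7(7x + 9)).
For x > 0 we have 7x + 9 > 7x, so |(-4x - 11)/(7x + 9) + 4/7| = 41/(7(7x + 9)) < 41/(7·7x) = (41/49)/x.
Thus |(-4x - 11)/(7x + 9) + 4/7| < eps whenever x > (41/49)/eps.
Take N = (41/49)/eps. If x > N then |(-4x - 11)/(7x + 9) + 4/7| < (41/49)/x < eps.

N = (41/49)/eps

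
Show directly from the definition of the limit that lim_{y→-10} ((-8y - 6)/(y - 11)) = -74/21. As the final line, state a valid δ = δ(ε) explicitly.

δ = min(21/2, (441/188)ε)

Let ε > 0 be given. We want δ > 0 with 0 < |y + 10| < δ ⇒ |(-8y - 6)/(y - 11) + 74/21| < ε.
Combining over a common denominator, (-8y - 6)/(y - 11) + 74/21 = [(-8y - 6)·(-21) − 74·(y - 11)] / [(-21)·(y - 11)] = 94(y + 10) / ((-21)(y - 11)).
So |(-8y - 6)/(y - 11) + 74/21| = 94|y + 10| / (21·|y − 11|).
Require δ ≤ 21/2, so |y − 11| ≥ |-21| − |y + 10| > 21 − 21/2 = 21/2.
Hence |(-8y - 6)/(y - 11) + 74/21| < 94|y + 10|/(21·(21/2)) = (188/441)|y + 10|, which is < ε once |y + 10| < (441/188)ε.
Take δ = min(21/2, (441/188)ε). Then 0 < |y + 10| < δ forces both bounds, so |(-8y - 6)/(y - 11) + 74/21| < ε.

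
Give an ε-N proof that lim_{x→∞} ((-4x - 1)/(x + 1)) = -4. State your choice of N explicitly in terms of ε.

N = 3/ε

Fix ε > 0. We seek N > 0 such that x > N implies |(-4x - 1)/(x + 1) + 4| < ε.
(-4x - 1)/(x + 1) + 4 = ((-4x - 1) − (-4)(x + 1)) / ((x + 1)) = 3/((x + 1)).
For x > 0 we have x + 1 > x, so |(-4x - 1)/(x + 1) + 4| = 3/((x + 1)) < 3/(x) = 3/x.
Thus |(-4x - 1)/(x + 1) + 4| < ε whenever x > 3/ε.
Take N = 3/ε. If x > N then |(-4x - 1)/(x + 1) + 4| < 3/x < ε.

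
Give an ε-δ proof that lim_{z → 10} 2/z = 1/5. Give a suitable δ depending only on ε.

δ = min(5, 25ε)

Let ε > 0 be given. We seek δ > 0 such that 0 < |z − 10| < δ implies |2/z − (1/5)| < ε.
|2/z − (1/5)| = 2·|10 − z|/(10·|z|) = 2|z − 10|/(10|z|).
Restrict δ ≤ 5. Then |z − 10| < 5 gives |z| > 5, so 10|z| > 50.
Then |2/z − (1/5)| < 2|z − 10|/50, which is < ε when |z − 10| < 25ε.
Take δ = min(5, 25ε). Then 0 < |z − 10| < δ gives both |z − 10| < 5 and |z − 10| < 25ε, so |2/z − (1/5)| < ε.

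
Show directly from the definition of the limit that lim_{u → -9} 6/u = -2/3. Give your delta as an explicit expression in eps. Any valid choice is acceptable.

delta = min(9/2, (27/4)eps)

Let eps > 0. We seek delta > 0 such that 0 < |u + 9| < delta implies |6/u + 2/3| < eps.
|6/u + 2/3| = 6·|-9 − u|/(9·|u|) = 6|u + 9|/(9|u|).
Require delta ≤ 9/2 so that |u| > 9 − 9/2 = 9/2, hence 9|u| > 81/2.
Then |6/u + 2/3| < 6|u + 9|/(81/2), which is < eps when |u + 9| < (27/4)eps.
Take delta = min(9/2, (27/4)eps). Then 0 < |u + 9| < delta gives both |u + 9| < 9/2 and |u + 9| < (27/4)eps, so |6/u + 2/3| < eps.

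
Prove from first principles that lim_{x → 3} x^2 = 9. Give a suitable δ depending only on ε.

δ = min(2, ε/8)

Let ε > 0. We seek δ > 0 with 0 < |x − 3| < δ ⇒ |x^2 − 9| < ε.
Factor: x^2 − 9 = (x − 3)(x + 3), so |x^2 − 9| = |x − 3|·|x + 3|.
Impose δ ≤ 2 so that |x| < 5; then |x + 3| ≤ 8.
Hence |x^2 − 9| ≤ 8|x − 3|, which is < ε once |x − 3| < ε/8.
Take δ = min(2, ε/8). If 0 < |x − 3| < δ then both bounds hold and |x^2 − 9| ≤ 8|x − 3| < 8·(ε/8) = ε.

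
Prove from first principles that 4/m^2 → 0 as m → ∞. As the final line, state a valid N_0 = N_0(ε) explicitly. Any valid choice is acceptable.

N_0 = (4/ε)^{1/2}

Let ε > 0 be given. For m ≥ 1, |4/m^2 − 0| = 4/m^2.
4/m^2 < ε ⇔ m^2 > 4/ε ⇔ m > (4/ε)^{1/2}.
Take N_0 = (4/ε)^{1/2}. Then m > N_0 implies 4/m^2 < ε.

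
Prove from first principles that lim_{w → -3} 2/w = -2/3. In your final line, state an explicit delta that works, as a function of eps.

Fix eps > 0. We seek delta > 0 such that 0 < |w + 3| < delta implies |2/w + 2/3| < eps.
|2/w + 2/3| = 2·|-3 − w|/(3·|w|) = 2|w + 3|/(3|w|).
Restrict delta ≤ 3/2. Then |w + 3| < 3/2 gives |w| > 3/2, so 3|w| > 9/2.
Then |2/w + 2/3| < 2|w + 3|/(9/2), which is < eps when |w + 3| < (9/4)eps.
Take delta = min(3/2, (9/4)eps). Then 0 < |w + 3| < delta gives both |w + 3| < 3/2 and |w + 3| < (9/4)eps, so |2/w + 2/3| < eps.

delta = min(3/2, (9/4)eps)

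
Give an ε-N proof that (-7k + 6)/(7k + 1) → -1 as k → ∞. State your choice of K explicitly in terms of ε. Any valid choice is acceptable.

Fix ε > 0. For k ≥ 1, |(-7k + 6)/(7k + 1) + 1| = |49|/(7(7k + 1)) = 49/(7(7k + 1)).
Since 7k + 1 ≥ 7k for k ≥ 1, this is ≤ 49/(7·7k) = 1/k.
So |(-7k + 6)/(7k + 1) + 1| < ε whenever k > 1/ε.
Take K = 1/ε. If k > K then |(-7k + 6)/(7k + 1) + 1| ≤ 1/k < ε.

K = 1/ε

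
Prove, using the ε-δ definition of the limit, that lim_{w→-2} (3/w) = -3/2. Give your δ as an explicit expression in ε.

Suppose ε > 0. We seek δ > 0 such that 0 < |w + 2| < δ implies |3/w + 3/2| < ε.
|3/w + 3/2| = 3·|-2 − w|/(2·|w|) = 3|w + 2|/(2|w|).
Restrict δ ≤ 1. Then |w + 2| < 1 gives |w| > 1, so 2|w| > 2.
Then |3/w + 3/2| < 3|w + 2|/2, which is < ε when |w + 2| < (2/3)ε.
Take δ = min(1, (2/3)ε). Then 0 < |w + 2| < δ gives both |w + 2| < 1 and |w + 2| < (2/3)ε, so |3/w + 3/2| < ε.

δ = min(1, (2/3)ε)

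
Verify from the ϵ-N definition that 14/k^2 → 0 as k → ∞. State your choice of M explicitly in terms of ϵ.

Let ϵ > 0 be given. For k ≥ 1, |14/k^2 − 0| = 14/k^2.
14/k^2 < ϵ ⇔ k^2 > 14/ϵ ⇔ k > (14/ϵ)^{1/2}.
Take M = (14/ϵ)^{1/2}. Then k > M implies 14/k^2 < ϵ.

M = (14/ϵ)^{1/2}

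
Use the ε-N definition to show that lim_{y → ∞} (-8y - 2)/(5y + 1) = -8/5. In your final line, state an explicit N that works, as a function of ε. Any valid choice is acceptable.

N = (2/25)/ε

Fix ε > 0. We seek N > 0 such that y > N implies |(-8y - 2)/(5y + 1) + 8/5| < ε.
(-8y - 2)/(5y + 1) + 8/5 = (5(-8y - 2) − (-8)(5y + 1)) / (5(5y + 1)) = -2/(5(5y + 1)).
For y > 0 we have 5y + 1 > 5y, so |(-8y - 2)/(5y + 1) + 8/5| = 2/(5(5y + 1)) < 2/(5·5y) = (2/25)/y.
Thus |(-8y - 2)/(5y + 1) + 8/5| < ε whenever y > (2/25)/ε.
Take N = (2/25)/ε. If y > N then |(-8y - 2)/(5y + 1) + 8/5| < (2/25)/y < ε.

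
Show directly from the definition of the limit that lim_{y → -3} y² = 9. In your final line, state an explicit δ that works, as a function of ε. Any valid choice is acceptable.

Suppose ε > 0. We seek δ > 0 with 0 < |y + 3| < δ ⇒ |y² − 9| < ε.
Factor: y² − 9 = (y + 3)(y - 3), so |y² − 9| = |y + 3|·|y - 3|.
Impose δ ≤ 1 so that |y| < 4; then |y - 3| ≤ 7.
Hence |y² − 9| ≤ 7|y + 3|, which is < ε once |y + 3| < ε/7.
Take δ = min(1, ε/7). If 0 < |y + 3| < δ then both bounds hold and |y² − 9| ≤ 7|y + 3| < 7·(ε/7) = ε.

δ = min(1, ε/7)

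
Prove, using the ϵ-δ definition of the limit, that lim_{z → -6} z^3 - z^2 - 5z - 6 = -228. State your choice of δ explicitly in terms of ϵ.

δ = min(2, ϵ/157)

Let ϵ > 0 be given. We want δ > 0 such that 0 < |z + 6| < δ implies |(z^3 - z^2 - 5z - 6) + 228| < ϵ.
(z^3 - z^2 - 5z - 6) + 228 = z^3 - z^2 - 5z + 222 = (z + 6)(z^2 - 7z + 37).
So |(z^3 - z^2 - 5z - 6) + 228| = |z + 6|·|z^2 - 7z + 37|.
Require δ ≤ 2. Then |z + 6| < 2 gives |z| < 8, and by the triangle inequality |z^2 - 7z + 37| ≤ 8^2 + 7·8 + 37 = 157.
Hence |(z^3 - z^2 - 5z - 6) + 228| ≤ 157|z + 6| < ϵ provided |z + 6| < ϵ/157.
Take δ = min(2, ϵ/157). Then 0 < |z + 6| < δ gives both |z + 6| < 2 and |z + 6| < ϵ/157, so |(z^3 - z^2 - 5z - 6) + 228| < ϵ.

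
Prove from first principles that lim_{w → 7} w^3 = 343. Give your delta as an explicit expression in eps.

delta = min(1, eps/169)

Let eps > 0. We seek delta > 0 with 0 < |w − 7| < delta ⇒ |w^3 − 343| < eps.
Factor: w^3 − 343 = (w − 7)(w^2 + 7w + 49), so |w^3 − 343| = |w − 7|·|w^2 + 7w + 49|.
Impose delta ≤ 1 so that |w| < 8; then |w^2 + 7w + 49| ≤ 169.
Hence |w^3 − 343| ≤ 169|w − 7|, which is < eps once |w − 7| < eps/169.
Take delta = min(1, eps/169). If 0 < |w − 7| < delta then both bounds hold and |w^3 − 343| ≤ 169|w − 7| < 169·(eps/169) = eps.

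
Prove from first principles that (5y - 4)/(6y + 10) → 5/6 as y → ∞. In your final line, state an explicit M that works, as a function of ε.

M = (37/18)/ε

Suppose ε > 0. We seek M > 0 such that y > M implies |(5y - 4)/(6y + 10) − (5/6)| < ε.
(5y - 4)/(6y + 10) − (5/6) = (6(5y - 4) − 5(6y + 10)) / (6(6y + 10)) = -74/(6(6y + 10)).
For y > 0 we have 6y + 10 > 6y, so |(5y - 4)/(6y + 10) − (5/6)| = 74/(6(6y + 10)) < 74/(6·6y) = (37/18)/y.
Thus |(5y - 4)/(6y + 10) − (5/6)| < ε whenever y > (37/18)/ε.
Take M = (37/18)/ε. If y > M then |(5y - 4)/(6y + 10) − (5/6)| < (37/18)/y < ε.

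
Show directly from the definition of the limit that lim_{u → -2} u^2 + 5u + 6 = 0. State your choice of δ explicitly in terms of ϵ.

δ = min(1, ϵ/6)

Fix ϵ > 0. We want δ > 0 such that 0 < |u + 2| < δ implies |(u^2 + 5u + 6)| < ϵ.
(u^2 + 5u + 6) = u^2 + 5u + 6 = (u + 2)(u + 3).
So |(u^2 + 5u + 6)| = |u + 2|·|u + 3|.
Assume first that |u + 2| < 1, so |u| < 3. Then |u + 3| ≤ 3 + 3 = 6.
Hence |(u^2 + 5u + 6)| ≤ 6|u + 2| < ϵ provided |u + 2| < ϵ/6.
Take δ = min(1, ϵ/6). Then 0 < |u + 2| < δ gives both |u + 2| < 1 and |u + 2| < ϵ/6, so |(u^2 + 5u + 6)| < ϵ.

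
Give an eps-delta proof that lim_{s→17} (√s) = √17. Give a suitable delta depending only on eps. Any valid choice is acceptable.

Let eps > 0. We want delta > 0 such that 0 < |s − 17| < delta implies |√s − √17| < eps.
Multiplying by the conjugate, |√s − √17| = |s − 17|/(√s + √17).
Restrict delta ≤ 17 so that |s − 17| < 17 forces s > 0, and then √s + √17 > √17.
Hence |√s − √17| < |s − 17|/√17, which is < eps once |s − 17| < √17·eps.
Take delta = min(17, √17·eps). If 0 < |s − 17| < delta then s > 0 and |√s − √17| < |s − 17|/√17 < eps.

delta = min(17, √17·eps)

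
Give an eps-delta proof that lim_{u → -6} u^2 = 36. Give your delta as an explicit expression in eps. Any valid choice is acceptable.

delta = min(1, eps/13)

Let eps > 0. We seek delta > 0 with 0 < |u + 6| < delta ⇒ |u^2 − 36| < eps.
Factor: u^2 − 36 = (u + 6)(u - 6), so |u^2 − 36| = |u + 6|·|u - 6|.
Restrict delta ≤ 1. Then |u + 6| < 1 gives |u| < 7, so by the triangle inequality |u - 6| ≤ 7 + 6 = 13.
Hence |u^2 − 36| ≤ 13|u + 6|, which is < eps once |u + 6| < eps/13.
Take delta = min(1, eps/13). If 0 < |u + 6| < delta then both bounds hold and |u^2 − 36| ≤ 13|u + 6| < 13·(eps/13) = eps.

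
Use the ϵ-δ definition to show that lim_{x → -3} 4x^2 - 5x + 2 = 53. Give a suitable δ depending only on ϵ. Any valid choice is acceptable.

Fix ϵ > 0. We want δ > 0 such that 0 < |x + 3| < δ implies |(4x^2 - 5x + 2) − 53| < ϵ.
(4x^2 - 5x + 2) − 53 = 4x^2 - 5x - 51 = (x + 3)(4x - 17).
So |(4x^2 - 5x + 2) − 53| = |x + 3|·|4x - 17|.
Require δ ≤ 1. Then |x + 3| < 1 gives |x| < 4, and by the triangle inequality |4x - 17| ≤ 4·4 + 17 = 33.
Hence |(4x^2 - 5x + 2) − 53| ≤ 33|x + 3| < ϵ provided |x + 3| < ϵ/33.
Choosing δ = min(1, ϵ/33) ensures both conditions, hence |(4x^2 - 5x + 2) − 53| < ϵ.

δ = min(1, ϵ/33)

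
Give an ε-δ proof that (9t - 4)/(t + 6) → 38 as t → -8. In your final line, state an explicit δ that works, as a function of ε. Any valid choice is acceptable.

Let ε > 0. We want δ > 0 with 0 < |t + 8| < δ ⇒ |(9t - 4)/(t + 6) − 38| < ε.
Combining over a common denominator, (9t - 4)/(t + 6) − 38 = [(9t - 4)·(-2) − (-76)·(t + 6)] / [(-2)·(t + 6)] = 58(t + 8) / ((-2)(t + 6)).
So |(9t - 4)/(t + 6) − 38| = 58|t + 8| / (2·|t + 6|).
Require δ ≤ 1, so |t + 6| ≥ |-2| − |t + 8| > 2 − 1 = 1.
Hence |(9t - 4)/(t + 6) − 38| < 58|t + 8|/(2·1) = 29|t + 8|, which is < ε once |t + 8| < (1/29)ε.
Take δ = min(1, (1/29)ε). Then 0 < |t + 8| < δ forces both bounds, so |(9t - 4)/(t + 6) − 38| < ε.

δ = min(1, (1/29)ε)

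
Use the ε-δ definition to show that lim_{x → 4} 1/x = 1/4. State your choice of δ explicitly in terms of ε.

Let ε > 0 be given. We seek δ > 0 such that 0 < |x − 4| < δ implies |1/x − (1/4)| < ε.
|1/x − (1/4)| = |4 − x|/(4·|x|) = |x − 4|/(4|x|).
Require δ ≤ 2 so that |x| > 4 − 2 = 2, hence 4|x| > 8.
Then |1/x − (1/4)| < |x − 4|/8, which is < ε when |x − 4| < 8ε.
Take δ = min(2, 8ε). Then 0 < |x − 4| < δ gives both |x − 4| < 2 and |x − 4| < 8ε, so |1/x − (1/4)| < ε.

δ = min(2, 8ε)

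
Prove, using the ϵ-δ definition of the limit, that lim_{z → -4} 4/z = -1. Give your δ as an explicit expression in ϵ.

Let ϵ > 0 be given. We seek δ > 0 such that 0 < |z + 4| < δ implies |4/z + 1| < ϵ.
|4/z + 1| = 4·|-4 − z|/(4·|z|) = 4|z + 4|/(4|z|).
Restrict δ ≤ 2. Then |z + 4| < 2 gives |z| > 2, so 4|z| > 8.
Then |4/z + 1| < 4|z + 4|/8, which is < ϵ when |z + 4| < 2ϵ.
Take δ = min(2, 2ϵ). Then 0 < |z + 4| < δ gives both |z + 4| < 2 and |z + 4| < 2ϵ, so |4/z + 1| < ϵ.

δ = min(2, 2ϵ)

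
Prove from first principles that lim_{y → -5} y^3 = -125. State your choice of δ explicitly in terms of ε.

Let ε > 0. We seek δ > 0 with 0 < |y + 5| < δ ⇒ |y^3 + 125| < ε.
Factor: y^3 + 125 = (y + 5)(y^2 - 5y + 25), so |y^3 + 125| = |y + 5|·|y^2 - 5y + 25|.
Restrict δ ≤ 1. Then |y + 5| < 1 gives |y| < 6, so by the triangle inequality |y^2 - 5y + 25| ≤ 6^2 + 5·6 + 25 = 91.
Hence |y^3 + 125| ≤ 91|y + 5|, which is < ε once |y + 5| < ε/91.
Take δ = min(1, ε/91). If 0 < |y + 5| < δ then both bounds hold and |y^3 + 125| ≤ 91|y + 5| < 91·(ε/91) = ε.

δ = min(1, ε/91)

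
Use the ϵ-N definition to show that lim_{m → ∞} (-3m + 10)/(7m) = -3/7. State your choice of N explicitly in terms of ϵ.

Fix ϵ > 0. For m ≥ 1, |(-3m + 10)/(7m) + 3/7| = |70|/(7(7m)) = 70/(7(7m)).
Since 7m ≥ 7m for m ≥ 1, this is ≤ 70/(7·7m) = (10/7)/m.
So |(-3m + 10)/(7m) + 3/7| < ϵ whenever m > (10/7)/ϵ.
Take N = (10/7)/ϵ. If m > N then |(-3m + 10)/(7m) + 3/7| ≤ (10/7)/m < ϵ.

N = (10/7)/ϵ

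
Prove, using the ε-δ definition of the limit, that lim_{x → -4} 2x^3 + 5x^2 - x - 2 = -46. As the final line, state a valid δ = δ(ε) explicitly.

δ = min(1, ε/76)

Let ε > 0 be given. We want δ > 0 such that 0 < |x + 4| < δ implies |(2x^3 + 5x^2 - x - 2) + 46| < ε.
(2x^3 + 5x^2 - x - 2) + 46 = 2x^3 + 5x^2 - x + 44 = (x + 4)(2x^2 - 3x + 11).
So |(2x^3 + 5x^2 - x - 2) + 46| = |x + 4|·|2x^2 - 3x + 11|.
Require δ ≤ 1. Then |x + 4| < 1 gives |x| < 5, and by the triangle inequality |2x^2 - 3x + 11| ≤ 2·5^2 + 3·5 + 11 = 76.
Hence |(2x^3 + 5x^2 - x - 2) + 46| ≤ 76|x + 4| < ε provided |x + 4| < ε/76.
Take δ = min(1, ε/76). Then 0 < |x + 4| < δ gives both |x + 4| < 1 and |x + 4| < ε/76, so |(2x^3 + 5x^2 - x - 2) + 46| < ε.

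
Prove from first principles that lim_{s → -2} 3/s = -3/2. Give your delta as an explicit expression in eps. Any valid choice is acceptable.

delta = min(1, (2/3)eps)

Suppose eps > 0. We seek delta > 0 such that 0 < |s + 2| < delta implies |3/s + 3/2| < eps.
|3/s + 3/2| = 3·|-2 − s|/(2·|s|) = 3|s + 2|/(2|s|).
Restrict delta ≤ 1. Then |s + 2| < 1 gives |s| > 1, so 2|s| > 2.
Then |3/s + 3/2| < 3|s + 2|/2, which is < eps when |s + 2| < (2/3)eps.
Take delta = min(1, (2/3)eps). Then 0 < |s + 2| < delta gives both |s + 2| < 1 and |s + 2| < (2/3)eps, so |3/s + 3/2| < eps.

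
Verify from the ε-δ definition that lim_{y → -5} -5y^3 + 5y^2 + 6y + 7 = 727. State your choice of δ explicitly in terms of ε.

δ = min(1, ε/504)

Let ε > 0 be given. We want δ > 0 such that 0 < |y + 5| < δ implies |(-5y^3 + 5y^2 + 6y + 7) − 727| < ε.
(-5y^3 + 5y^2 + 6y + 7) − 727 = -5y^3 + 5y^2 + 6y - 720 = (y + 5)(-5y^2 + 30y - 144).
So |(-5y^3 + 5y^2 + 6y + 7) − 727| = |y + 5|·|-5y^2 + 30y - 144|.
Assume first that |y + 5| < 1, so |y| < 6. Then |-5y^2 + 30y - 144| ≤ 5·6^2 + 30·6 + 144 = 504.
Hence |(-5y^3 + 5y^2 + 6y + 7) − 727| ≤ 504|y + 5| < ε provided |y + 5| < ε/504.
Take δ = min(1, ε/504). Then 0 < |y + 5| < δ gives both |y + 5| < 1 and |y + 5| < ε/504, so |(-5y^3 + 5y^2 + 6y + 7) − 727| < ε.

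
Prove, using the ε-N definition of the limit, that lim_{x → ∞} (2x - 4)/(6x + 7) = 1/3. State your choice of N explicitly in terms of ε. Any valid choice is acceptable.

N = (19/18)/ε

Let ε > 0 be given. We seek N > 0 such that x > N implies |(2x - 4)/(6x + 7) − (1/3)| < ε.
(2x - 4)/(6x + 7) − (1/3) = (6(2x - 4) − 2(6x + 7)) / (6(6x + 7)) = -38/(6(6x + 7)).
For x > 0 we have 6x + 7 > 6x, so |(2x - 4)/(6x + 7) − (1/3)| = 38/(6(6x + 7)) < 38/(6·6x) = (19/18)/x.
Thus |(2x - 4)/(6x + 7) − (1/3)| < ε whenever x > (19/18)/ε.
Take N = (19/18)/ε. If x > N then |(2x - 4)/(6x + 7) − (1/3)| < (19/18)/x < ε.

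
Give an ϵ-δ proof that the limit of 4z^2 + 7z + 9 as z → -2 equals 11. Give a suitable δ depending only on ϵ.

Suppose ϵ > 0. We want δ > 0 such that 0 < |z + 2| < δ implies |(4z^2 + 7z + 9) − 11| < ϵ.
(4z^2 + 7z + 9) − 11 = 4z^2 + 7z - 2 = (z + 2)(4z - 1).
So |(4z^2 + 7z + 9) − 11| = |z + 2|·|4z - 1|.
Require δ ≤ 2. Then |z + 2| < 2 gives |z| < 4, and by the triangle inequality |4z - 1| ≤ 4·4 + 1 = 17.
Hence |(4z^2 + 7z + 9) − 11| ≤ 17|z + 2| < ϵ provided |z + 2| < ϵ/17.
Take δ = min(2, ϵ/17). Then 0 < |z + 2| < δ gives both |z + 2| < 2 and |z + 2| < ϵ/17, so |(4z^2 + 7z + 9) − 11| < ϵ.

δ = min(2, ϵ/17)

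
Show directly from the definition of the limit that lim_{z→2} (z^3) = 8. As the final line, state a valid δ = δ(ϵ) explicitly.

Let ϵ > 0. We seek δ > 0 with 0 < |z − 2| < δ ⇒ |z^3 − 8| < ϵ.
Factor: z^3 − 8 = (z − 2)(z^2 + 2z + 4), so |z^3 − 8| = |z − 2|·|z^2 + 2z + 4|.
Restrict δ ≤ 1. Then |z − 2| < 1 gives |z| < 3, so by the triangle inequality |z^2 + 2z + 4| ≤ 3^2 + 2·3 + 4 = 19.
Hence |z^3 − 8| ≤ 19|z − 2|, which is < ϵ once |z − 2| < ϵ/19.
Take δ = min(1, ϵ/19). If 0 < |z − 2| < δ then both bounds hold and |z^3 − 8| ≤ 19|z − 2| < 19·(ϵ/19) = ϵ.

δ = min(1, ϵ/19)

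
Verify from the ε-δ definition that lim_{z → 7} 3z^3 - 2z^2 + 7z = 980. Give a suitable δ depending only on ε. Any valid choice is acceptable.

Let ε > 0. We want δ > 0 such that 0 < |z − 7| < δ implies |(3z^3 - 2z^2 + 7z) − 980| < ε.
(3z^3 - 2z^2 + 7z) − 980 = 3z^3 - 2z^2 + 7z - 980 = (z − 7)(3z^2 + 19z + 140).
So |(3z^3 - 2z^2 + 7z) − 980| = |z − 7|·|3z^2 + 19z + 140|.
Assume first that |z − 7| < 1, so |z| < 8. Then |3z^2 + 19z + 140| ≤ 3·8^2 + 19·8 + 140 = 484.
Hence |(3z^3 - 2z^2 + 7z) − 980| ≤ 484|z − 7| < ε provided |z − 7| < ε/484.
Take δ = min(1, ε/484). Then 0 < |z − 7| < δ gives both |z − 7| < 1 and |z − 7| < ε/484, so |(3z^3 - 2z^2 + 7z) − 980| < ε.

δ = min(1, ε/484)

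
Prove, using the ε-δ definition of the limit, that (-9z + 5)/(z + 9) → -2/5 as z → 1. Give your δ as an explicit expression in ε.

Let ε > 0 be given. We want δ > 0 with 0 < |z − 1| < δ ⇒ |(-9z + 5)/(z + 9) + 2/5| < ε.
Combining over a common denominator, (-9z + 5)/(z + 9) + 2/5 = [(-9z + 5)·10 − (-4)·(z + 9)] / [10·(z + 9)] = -86(z − 1) / (10(z + 9)).
So |(-9z + 5)/(z + 9) + 2/5| = 86|z − 1| / (10·|z + 9|).
Require δ ≤ 5, so |z + 9| ≥ |10| − |z − 1| > 10 − 5 = 5.
Hence |(-9z + 5)/(z + 9) + 2/5| < 86|z − 1|/(10·5) = (43/25)|z − 1|, which is < ε once |z − 1| < (25/43)ε.
Take δ = min(5, (25/43)ε). Then 0 < |z − 1| < δ forces both bounds, so |(-9z + 5)/(z + 9) + 2/5| < ε.

δ = min(5, (25/43)ε)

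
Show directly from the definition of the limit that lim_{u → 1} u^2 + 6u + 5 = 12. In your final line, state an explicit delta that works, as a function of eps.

delta = min(2, eps/10)

Let eps > 0. We want delta > 0 such that 0 < |u − 1| < delta implies |(u^2 + 6u + 5) − 12| < eps.
(u^2 + 6u + 5) − 12 = u^2 + 6u - 7 = (u − 1)(u + 7).
So |(u^2 + 6u + 5) − 12| = |u − 1|·|u + 7|.
Assume first that |u − 1| < 2, so |u| < 3. Then |u + 7| ≤ 3 + 7 = 10.
Hence |(u^2 + 6u + 5) − 12| ≤ 10|u − 1| < eps provided |u − 1| < eps/10.
Take delta = min(2, eps/10). Then 0 < |u − 1| < delta gives both |u − 1| < 2 and |u − 1| < eps/10, so |(u^2 + 6u + 5) − 12| < eps.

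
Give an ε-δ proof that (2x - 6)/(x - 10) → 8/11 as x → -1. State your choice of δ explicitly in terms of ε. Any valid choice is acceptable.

Suppose ε > 0. We want δ > 0 with 0 < |x + 1| < δ ⇒ |(2x - 6)/(x - 10) − (8/11)| < ε.
Combining over a common denominator, (2x - 6)/(x - 10) − (8/11) = [(2x - 6)·(-11) − (-8)·(x - 10)] / [(-11)·(x - 10)] = -14(x + 1) / ((-11)(x - 10)).
So |(2x - 6)/(x - 10) − (8/11)| = 14|x + 1| / (11·|x − 10|).
Require δ ≤ 11/2, so |x − 10| ≥ |-11| − |x + 1| > 11 − 11/2 = 11/2.
Hence |(2x - 6)/(x - 10) − (8/11)| < 14|x + 1|/(11·(11/2)) = (28/121)|x + 1|, which is < ε once |x + 1| < (121/28)ε.
Take δ = min(11/2, (121/28)ε). Then 0 < |x + 1| < δ forces both bounds, so |(2x - 6)/(x - 10) − (8/11)| < ε.

δ = min(11/2, (121/28)ε)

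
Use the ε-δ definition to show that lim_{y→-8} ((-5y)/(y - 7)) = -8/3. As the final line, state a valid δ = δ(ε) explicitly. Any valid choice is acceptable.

Suppose ε > 0. We want δ > 0 with 0 < |y + 8| < δ ⇒ |(-5y)/(y - 7) + 8/3| < ε.
Combining over a common denominator, (-5y)/(y - 7) + 8/3 = [(-5y)·(-15) − 40·(y - 7)] / [(-15)·(y - 7)] = 35(y + 8) / ((-15)(y - 7)).
So |(-5y)/(y - 7) + 8/3| = 35|y + 8| / (15·|y − 7|).
Require δ ≤ 15/2, so |y − 7| ≥ |-15| − |y + 8| > 15 − 15/2 = 15/2.
Hence |(-5y)/(y - 7) + 8/3| < 35|y + 8|/(15·(15/2)) = (14/45)|y + 8|, which is < ε once |y + 8| < (45/14)ε.
Take δ = min(15/2, (45/14)ε). Then 0 < |y + 8| < δ forces both bounds, so |(-5y)/(y - 7) + 8/3| < ε.

δ = min(15/2, (45/14)ε)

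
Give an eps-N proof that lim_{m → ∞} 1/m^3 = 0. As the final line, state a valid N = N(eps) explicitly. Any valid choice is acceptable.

N = (1/eps)^{1/3}

Fix eps > 0. For m ≥ 1, |1/m^3 − 0| = 1/m^3.
1/m^3 < eps ⇔ m^3 > 1/eps ⇔ m > (1/eps)^{1/3}.
Take N = (1/eps)^{1/3}. Then m > N implies 1/m^3 < eps.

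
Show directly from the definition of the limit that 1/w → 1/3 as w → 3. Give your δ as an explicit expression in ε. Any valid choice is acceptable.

δ = min(3/2, (9/2)ε)

Let ε > 0. We seek δ > 0 such that 0 < |w − 3| < δ implies |1/w − (1/3)| < ε.
|1/w − (1/3)| = |3 − w|/(3·|w|) = |w − 3|/(3|w|).
Require δ ≤ 3/2 so that |w| > 3 − 3/2 = 3/2, hence 3|w| > 9/2.
Then |1/w − (1/3)| < |w − 3|/(9/2), which is < ε when |w − 3| < (9/2)ε.
Take δ = min(3/2, (9/2)ε). Then 0 < |w − 3| < δ gives both |w − 3| < 3/2 and |w − 3| < (9/2)ε, so |1/w − (1/3)| < ε.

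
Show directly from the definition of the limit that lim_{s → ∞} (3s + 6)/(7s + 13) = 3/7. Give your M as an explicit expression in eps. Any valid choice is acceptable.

Fix eps > 0. We seek M > 0 such that s > M implies |(3s + 6)/(7s + 13) − (3/7)| < eps.
(3s + 6)/(7s + 13) − (3/7) = (7(3s + 6) − 3(7s + 13)) / (7(7s + 13)) = 3/(7(7s + 13)).
For s > 0 we have 7s + 13 > 7s, so |(3s + 6)/(7s + 13) − (3/7)| = 3/(7(7s + 13)) < 3/(7·7s) = (3/49)/s.
Thus |(3s + 6)/(7s + 13) − (3/7)| < eps whenever s > (3/49)/eps.
Take M = (3/49)/eps. If s > M then |(3s + 6)/(7s + 13) − (3/7)| < (3/49)/s < eps.

M = (3/49)/eps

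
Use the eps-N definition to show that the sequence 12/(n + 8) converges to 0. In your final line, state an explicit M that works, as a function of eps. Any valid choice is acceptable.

Let eps > 0 be given. For n ≥ 1, |12/(n + 8) − 0| = 12/(n + 8) ≤ 12/n.
We need 12/n < eps, i.e. n > 12/eps.
Take M = 12/eps. If n > M then |12/(n + 8)| ≤ 12/n < eps.

M = 12/eps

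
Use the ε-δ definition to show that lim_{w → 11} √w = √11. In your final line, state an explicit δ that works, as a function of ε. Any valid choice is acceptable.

δ = min(11, √11·ε)

Suppose ε > 0. We want δ > 0 such that 0 < |w − 11| < δ implies |√w − √11| < ε.
Rationalise: √w − √11 = (w − 11)/(√w + √11), so |√w − √11| = |w − 11|/(√w + √11).
Restrict δ ≤ 11 so that |w − 11| < 11 forces w > 0, and then √w + √11 > √11.
Hence |√w − √11| < |w − 11|/√11, which is < ε once |w − 11| < √11·ε.
Take δ = min(11, √11·ε). If 0 < |w − 11| < δ then w > 0 and |√w − √11| < |w − 11|/√11 < ε.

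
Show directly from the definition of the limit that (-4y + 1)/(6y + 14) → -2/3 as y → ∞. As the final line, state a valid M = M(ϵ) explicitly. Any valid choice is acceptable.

M = (31/18)/ϵ

Let ϵ > 0 be given. We seek M > 0 such that y > M implies |(-4y + 1)/(6y + 14) + 2/3| < ϵ.
(-4y + 1)/(6y + 14) + 2/3 = (6(-4y + 1) − (-4)(6y + 14)) / (6(6y + 14)) = 62/(6(6y + 14)).
For y > 0 we have 6y + 14 > 6y, so |(-4y + 1)/(6y + 14) + 2/3| = 62/(6(6y + 14)) < 62/(6·6y) = (31/18)/y.
Thus |(-4y + 1)/(6y + 14) + 2/3| < ϵ whenever y > (31/18)/ϵ.
Take M = (31/18)/ϵ. If y > M then |(-4y + 1)/(6y + 14) + 2/3| < (31/18)/y < ϵ.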